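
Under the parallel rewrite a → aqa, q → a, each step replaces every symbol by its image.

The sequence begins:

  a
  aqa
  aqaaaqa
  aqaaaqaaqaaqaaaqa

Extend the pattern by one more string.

Rewriting the 17 symbols of aqaaaqaaqaaqaaaqa one by one yields aqa a aqa aqa aqa a aqa aqa a aqa aqa a aqa aqa aqa a aqa; concatenated:

aqaaaqaaqaaqaaaqaaqaaaqaaqaaaqaaqaaqaaaqa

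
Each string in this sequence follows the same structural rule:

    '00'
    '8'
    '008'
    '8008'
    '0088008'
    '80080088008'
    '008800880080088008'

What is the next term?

Each term (from the third on) is the two preceding terms concatenated in order: term 3 = 00·8 = 008.
The next term joins 80080088008 and 008800880080088008.

80080088008008800880080088008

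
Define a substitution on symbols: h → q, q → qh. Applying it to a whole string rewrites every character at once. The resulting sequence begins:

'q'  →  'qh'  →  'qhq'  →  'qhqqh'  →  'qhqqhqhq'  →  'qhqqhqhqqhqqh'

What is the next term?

Replace each of the 13 characters of qhqqhqhqqhqqh in place — qh q qh qh q qh q qh qh q qh qh q — and concatenate.

qhqqhqhqqhqqhqhqqhqhq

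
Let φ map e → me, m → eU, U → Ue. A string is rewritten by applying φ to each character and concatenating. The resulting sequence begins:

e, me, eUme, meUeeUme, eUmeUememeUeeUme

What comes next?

Replace each of the 16 characters of eUmeUememeUeeUme in place — me Ue eU me Ue me eU me eU me Ue me me Ue eU me — and concatenate.

meUeeUmeUemeeUmeeUmeUememeUeeUme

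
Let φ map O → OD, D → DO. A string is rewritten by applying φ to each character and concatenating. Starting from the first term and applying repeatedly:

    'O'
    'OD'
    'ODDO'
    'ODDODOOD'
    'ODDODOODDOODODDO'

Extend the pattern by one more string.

Applying the rule to each of the 16 symbols of ODDODOODDOODODDO gives the pieces OD DO DO OD DO OD OD DO DO OD OD DO OD DO DO OD, which concatenate to the answer.

ODDODOODDOODODDODOODODDOODDODOOD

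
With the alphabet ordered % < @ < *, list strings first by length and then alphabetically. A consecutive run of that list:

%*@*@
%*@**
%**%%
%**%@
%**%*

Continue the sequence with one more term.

The successor of %**%* increments the rightmost position that isn't already * and resets every position after it to %.

%**@%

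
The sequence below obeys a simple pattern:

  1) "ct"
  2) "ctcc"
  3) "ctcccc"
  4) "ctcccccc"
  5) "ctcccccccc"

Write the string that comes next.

ctcccccccccc

Each term is the previous one with cc appended.
One more step from ctcccccccc gives the answer.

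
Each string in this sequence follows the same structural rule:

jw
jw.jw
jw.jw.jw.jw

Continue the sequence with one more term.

jw.jw.jw.jw.jw.jw.jw.jw

s(k+1) = s(k)·.·s(k) — each term doubles the last with '.' between the halves.
One more doubling of jw.jw.jw.jw gives the answer.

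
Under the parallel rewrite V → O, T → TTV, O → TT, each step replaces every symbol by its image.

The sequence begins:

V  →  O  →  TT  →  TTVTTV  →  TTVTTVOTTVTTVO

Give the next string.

TTVTTVOTTVTTVOTTTTVTTVOTTVTTVOTT

φ(TTVTTVOTTVTTVO) expands symbol-by-symbol to TTV TTV O TTV TTV O TT TTV TTV O TTV TTV O TT; joining the 14 pieces gives the next term.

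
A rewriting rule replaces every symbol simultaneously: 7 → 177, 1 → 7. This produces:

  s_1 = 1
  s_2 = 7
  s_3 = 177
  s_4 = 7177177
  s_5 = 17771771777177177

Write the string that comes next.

71771771777177177717717717771771777177177

Replace each of the 17 characters of 17771771777177177 in place — 7 177 177 177 7 177 177 7 177 177 177 7 177 177 7 177 177 — and concatenate.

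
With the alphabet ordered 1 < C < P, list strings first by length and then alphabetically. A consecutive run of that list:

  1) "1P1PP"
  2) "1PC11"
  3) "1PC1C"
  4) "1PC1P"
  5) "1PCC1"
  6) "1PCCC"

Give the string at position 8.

Advancing 2 positions from 1PCCC through 1PCCC → 1PCCP reaches term 8.

1PCP1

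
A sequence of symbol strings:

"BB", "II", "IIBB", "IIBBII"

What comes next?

IIBBIIIIBB

From term 3 onward, concatenate the last term with the second-to-last: II·BB = IIBB, IIBB·II = IIBBII, …
Continuing: IIBBII · IIBB gives term 5.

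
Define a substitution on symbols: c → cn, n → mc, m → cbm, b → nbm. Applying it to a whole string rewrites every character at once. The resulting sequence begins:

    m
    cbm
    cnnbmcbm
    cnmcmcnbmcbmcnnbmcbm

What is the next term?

Rewriting the 20 symbols of cnmcmcnbmcbmcnnbmcbm one by one yields cn mc cbm cn cbm cn mc nbm cbm cn nbm cbm cn mc mc nbm cbm cn nbm cbm; concatenated:

cnmccbmcncbmcnmcnbmcbmcnnbmcbmcnmcmcnbmcbmcnnbmcbm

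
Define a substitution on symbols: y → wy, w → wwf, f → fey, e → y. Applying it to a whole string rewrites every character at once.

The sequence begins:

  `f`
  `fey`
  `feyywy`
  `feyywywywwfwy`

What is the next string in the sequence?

Rewriting the 13 symbols of feyywywywwfwy one by one yields fey y wy wy wwf wy wwf wy wwf wwf fey wwf wy; concatenated:

feyywywywwfwywwfwywwfwwffeywwfwy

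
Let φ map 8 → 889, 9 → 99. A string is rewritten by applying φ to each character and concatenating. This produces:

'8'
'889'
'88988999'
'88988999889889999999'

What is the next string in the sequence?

Applying the rule to each of the 20 symbols of 88988999889889999999 gives the pieces 889 889 99 889 889 99 99 99 889 889 99 889 889 99 99 99 99 99 99 99, which concatenate to the answer.

889889998898899999998898899988988999999999999999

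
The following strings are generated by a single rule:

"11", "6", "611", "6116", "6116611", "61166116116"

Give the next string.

611661161166116611

From term 3 onward, concatenate the last term with the second-to-last: 6·11 = 611, 611·6 = 6116, …
Continuing: 61166116116 · 6116611 gives term 7.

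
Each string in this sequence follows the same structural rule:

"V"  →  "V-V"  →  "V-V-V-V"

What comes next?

V-V-V-V-V-V-V-V

Every step duplicates the string with '-' between the halves.
One more doubling of V-V-V-V gives the answer.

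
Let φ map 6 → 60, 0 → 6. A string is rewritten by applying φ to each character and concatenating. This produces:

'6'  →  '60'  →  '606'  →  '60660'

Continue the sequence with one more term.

Apply φ to 60660 symbol by symbol: 6→60, 0→6, 6→60, 6→60, 0→6; joined: 60 6 60 60 6.

60660606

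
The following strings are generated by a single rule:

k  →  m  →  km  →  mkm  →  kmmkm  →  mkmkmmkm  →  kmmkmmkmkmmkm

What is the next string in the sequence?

mkmkmmkmkmmkmmkmkmmkm

This is a Fibonacci-style word recurrence s(k) = s(k−2)·s(k−1): e.g. k·m = km.
Continuing: mkmkmmkm · kmmkmmkmkmmkm gives term 8.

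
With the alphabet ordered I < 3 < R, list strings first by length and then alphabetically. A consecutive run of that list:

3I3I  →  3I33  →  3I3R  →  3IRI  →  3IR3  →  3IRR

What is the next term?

33II

Find the rightmost character of 3IRR below R, bump it to the next letter, and reset everything to its right to I.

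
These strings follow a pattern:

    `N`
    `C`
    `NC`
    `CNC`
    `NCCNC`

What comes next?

CNCNCCNC

From term 3 onward, concatenate the second-to-last term with the last: N·C = NC, C·NC = CNC, …
So term 6 is CNC·NCCNC.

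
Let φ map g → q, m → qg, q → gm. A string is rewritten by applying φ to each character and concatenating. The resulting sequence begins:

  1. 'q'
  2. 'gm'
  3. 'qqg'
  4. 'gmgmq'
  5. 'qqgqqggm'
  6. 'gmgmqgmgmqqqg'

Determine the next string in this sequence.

Replace each of the 13 characters of gmgmqgmgmqqqg in place — q qg q qg gm q qg q qg gm gm gm q — and concatenate.

qqgqqggmqqgqqggmgmgmq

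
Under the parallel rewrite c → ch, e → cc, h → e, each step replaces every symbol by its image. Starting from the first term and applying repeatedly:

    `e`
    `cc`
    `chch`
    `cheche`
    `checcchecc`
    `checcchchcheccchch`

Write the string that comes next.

Applying the rule to each of the 18 symbols of checcchchcheccchch gives the pieces ch e cc ch ch ch e ch e ch e cc ch ch ch e ch e, which concatenate to the answer.

checcchchchechecheccchchcheche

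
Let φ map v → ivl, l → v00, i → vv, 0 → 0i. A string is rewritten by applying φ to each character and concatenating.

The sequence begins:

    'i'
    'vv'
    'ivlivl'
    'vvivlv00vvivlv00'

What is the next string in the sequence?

Applying the rule to each of the 16 symbols of vvivlv00vvivlv00 gives the pieces ivl ivl vv ivl v00 ivl 0i 0i ivl ivl vv ivl v00 ivl 0i 0i, which concatenate to the answer.

ivlivlvvivlv00ivl0i0iivlivlvvivlv00ivl0i0i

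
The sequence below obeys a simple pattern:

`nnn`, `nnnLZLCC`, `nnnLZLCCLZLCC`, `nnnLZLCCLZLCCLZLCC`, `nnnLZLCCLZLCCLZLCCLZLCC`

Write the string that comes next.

Every step adds LZLCC to the end: s(k+1) = s(k)·LZLCC.
One more step from nnnLZLCCLZLCCLZLCCLZLCC gives the answer.

nnnLZLCCLZLCCLZLCCLZLCCLZLCC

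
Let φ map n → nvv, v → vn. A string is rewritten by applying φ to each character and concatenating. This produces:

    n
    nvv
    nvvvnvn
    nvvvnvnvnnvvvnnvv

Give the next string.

nvvvnvnvnnvvvnnvvvnnvvnvvvnvnvnnvvnvvvnvn

Applying the rule to each of the 17 symbols of nvvvnvnvnnvvvnnvv gives the pieces nvv vn vn vn nvv vn nvv vn nvv nvv vn vn vn nvv nvv vn vn, which concatenate to the answer.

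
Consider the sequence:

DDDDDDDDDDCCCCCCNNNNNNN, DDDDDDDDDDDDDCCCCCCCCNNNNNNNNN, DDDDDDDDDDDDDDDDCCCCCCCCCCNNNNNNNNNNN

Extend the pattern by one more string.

DDDDDDDDDDDDDDDDDDDCCCCCCCCCCCCNNNNNNNNNNNNN

The n-th term is 3n+1 D's then 2n C's then 2n+1 N's, where the shown terms are n = 3, 4, 5.
For the next term, n = 6, so the run lengths are 19, 12, 13.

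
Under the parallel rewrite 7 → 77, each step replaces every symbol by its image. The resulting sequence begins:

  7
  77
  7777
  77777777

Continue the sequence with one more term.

7777777777777777

Apply φ to 77777777 symbol by symbol: 7→77, 7→77, 7→77, 7→77, 7→77, 7→77, 7→77, 7→77; joined: 77 77 77 77 77 77 77 77.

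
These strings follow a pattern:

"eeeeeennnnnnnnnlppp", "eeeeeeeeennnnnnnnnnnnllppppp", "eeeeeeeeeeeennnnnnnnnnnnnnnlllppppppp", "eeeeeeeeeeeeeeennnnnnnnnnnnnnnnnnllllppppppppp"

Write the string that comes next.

Each string has the form e^{3n} n^{3n+3} l^{n-1} p^{2n-1}, where the shown terms are n = 2, 3, 4, 5.
For the next term, n = 6, so the run lengths are 18, 21, 5, 11.

eeeeeeeeeeeeeeeeeennnnnnnnnnnnnnnnnnnnnlllllppppppppppp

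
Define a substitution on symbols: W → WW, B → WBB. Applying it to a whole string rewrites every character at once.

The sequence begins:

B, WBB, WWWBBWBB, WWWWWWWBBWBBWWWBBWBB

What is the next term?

Rewriting the 20 symbols of WWWWWWWBBWBBWWWBBWBB one by one yields WW WW WW WW WW WW WW WBB WBB WW WBB WBB WW WW WW WBB WBB WW WBB WBB; concatenated:

WWWWWWWWWWWWWWWBBWBBWWWBBWBBWWWWWWWBBWBBWWWBBWBB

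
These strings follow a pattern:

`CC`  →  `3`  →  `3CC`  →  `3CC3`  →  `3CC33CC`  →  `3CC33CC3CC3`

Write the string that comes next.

3CC33CC3CC33CC33CC

From term 3 onward, concatenate the last term with the second-to-last: 3·CC = 3CC, 3CC·3 = 3CC3, …
So term 7 is 3CC33CC3CC3·3CC33CC.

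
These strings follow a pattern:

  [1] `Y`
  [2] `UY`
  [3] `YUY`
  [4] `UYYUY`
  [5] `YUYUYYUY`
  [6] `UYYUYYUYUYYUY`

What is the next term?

YUYUYYUYUYYUYYUYUYYUY

This is a Fibonacci-style word recurrence s(k) = s(k−2)·s(k−1): e.g. Y·UY = YUY.
So term 7 is YUYUYYUY·UYYUYYUYUYYUY.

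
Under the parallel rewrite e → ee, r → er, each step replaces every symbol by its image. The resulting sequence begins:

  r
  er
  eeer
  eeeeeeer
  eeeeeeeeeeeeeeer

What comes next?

Rewriting the 16 symbols of eeeeeeeeeeeeeeer one by one yields ee ee ee ee ee ee ee ee ee ee ee ee ee ee ee er; concatenated:

eeeeeeeeeeeeeeeeeeeeeeeeeeeeeeer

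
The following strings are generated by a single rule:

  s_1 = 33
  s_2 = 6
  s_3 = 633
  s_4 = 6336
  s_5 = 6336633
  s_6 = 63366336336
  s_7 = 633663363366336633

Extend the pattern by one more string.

63366336336633663363366336336

Each term (from the third on) is the previous term followed by the one before it: term 3 = 6·33 = 633.
So term 8 is 633663363366336633·63366336336.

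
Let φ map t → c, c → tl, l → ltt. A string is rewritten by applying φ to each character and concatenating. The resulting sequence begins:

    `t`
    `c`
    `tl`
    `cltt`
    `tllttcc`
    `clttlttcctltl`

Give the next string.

tllttcclttcctltlclttcltt

Applying the rule to each of the 13 symbols of clttlttcctltl gives the pieces tl ltt c c ltt c c tl tl c ltt c ltt, which concatenate to the answer.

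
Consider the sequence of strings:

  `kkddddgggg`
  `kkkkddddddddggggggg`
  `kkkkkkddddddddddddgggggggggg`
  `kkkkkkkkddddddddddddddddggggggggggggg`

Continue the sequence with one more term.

kkkkkkkkkkddddddddddddddddddddgggggggggggggggg

Each string has the form k^{2n} d^{4n} g^{3n+1} (n = 1, 2, …).
At n = 5 the blocks have lengths 10, 20, 16.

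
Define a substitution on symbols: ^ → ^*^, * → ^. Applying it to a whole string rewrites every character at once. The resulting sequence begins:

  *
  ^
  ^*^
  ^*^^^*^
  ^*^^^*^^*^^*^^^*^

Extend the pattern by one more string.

^*^^^*^^*^^*^^^*^^*^^^*^^*^^^*^^*^^*^^^*^

Replace each of the 17 characters of ^*^^^*^^*^^*^^^*^ in place — ^*^ ^ ^*^ ^*^ ^*^ ^ ^*^ ^*^ ^ ^*^ ^*^ ^ ^*^ ^*^ ^*^ ^ ^*^ — and concatenate.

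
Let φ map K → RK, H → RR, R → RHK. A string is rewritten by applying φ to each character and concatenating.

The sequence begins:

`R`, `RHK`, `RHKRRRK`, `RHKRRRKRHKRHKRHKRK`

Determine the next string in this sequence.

Rewriting the 18 symbols of RHKRRRKRHKRHKRHKRK one by one yields RHK RR RK RHK RHK RHK RK RHK RR RK RHK RR RK RHK RR RK RHK RK; concatenated:

RHKRRRKRHKRHKRHKRKRHKRRRKRHKRRRKRHKRRRKRHKRK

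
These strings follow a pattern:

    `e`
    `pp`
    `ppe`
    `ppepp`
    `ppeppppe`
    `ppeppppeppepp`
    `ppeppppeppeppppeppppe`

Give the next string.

ppeppppeppeppppeppppeppeppppeppepp

Each term (from the third on) is the previous term followed by the one before it: term 3 = pp·e = ppe.
The next term joins ppeppppeppeppppeppppe and ppeppppeppepp.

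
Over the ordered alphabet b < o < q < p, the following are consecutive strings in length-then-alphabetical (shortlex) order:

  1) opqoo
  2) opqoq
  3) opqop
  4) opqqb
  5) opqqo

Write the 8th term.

opqpb

Continuing the enumeration 3 steps past opqqo: opqqo → opqqq → opqqp → (answer).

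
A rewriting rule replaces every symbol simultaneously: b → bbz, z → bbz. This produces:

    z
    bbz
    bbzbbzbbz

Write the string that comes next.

bbzbbzbbzbbzbbzbbzbbzbbzbbz

Expanding bbzbbzbbz: b→bbz, b→bbz, z→bbz, b→bbz, b→bbz, z→bbz, b→bbz, b→bbz, z→bbz. Concatenated: bbz bbz bbz bbz bbz bbz bbz bbz bbz.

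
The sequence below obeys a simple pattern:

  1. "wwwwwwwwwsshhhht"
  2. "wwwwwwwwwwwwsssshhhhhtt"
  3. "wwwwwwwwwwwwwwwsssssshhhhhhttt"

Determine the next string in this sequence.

Reading off run lengths: w runs 9, 12, 15; s runs 2, 4, 6; h runs 4, 5, 6; t runs 1, 2, 3 — each is linear in n, where the shown terms are n = 2, 3, 4.
Setting n = 5 gives 18, 8, 7, 4 characters in each block.

wwwwwwwwwwwwwwwwwwsssssssshhhhhhhtttt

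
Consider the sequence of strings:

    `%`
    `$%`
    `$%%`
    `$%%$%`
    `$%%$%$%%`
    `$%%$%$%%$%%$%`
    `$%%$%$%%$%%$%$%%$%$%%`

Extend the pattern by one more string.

This is a Fibonacci-style word recurrence s(k) = s(k−1)·s(k−2): e.g. $%·% = $%%.
The next term joins $%%$%$%%$%%$%$%%$%$%% and $%%$%$%%$%%$%.

$%%$%$%%$%%$%$%%$%$%%$%%$%$%%$%%$%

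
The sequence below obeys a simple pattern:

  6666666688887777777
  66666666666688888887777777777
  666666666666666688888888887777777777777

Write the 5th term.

66666666666666666666666688888888888888887777777777777777777

The n-th term is 4n 6's then 3n-2 8's then 3n+1 7's, where the shown terms are n = 2, 3, 4.
Setting n = 6 gives 24, 16, 19 characters in each block.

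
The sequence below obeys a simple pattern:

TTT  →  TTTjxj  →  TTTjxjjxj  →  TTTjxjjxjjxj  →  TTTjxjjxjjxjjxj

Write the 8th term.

TTTjxjjxjjxjjxjjxjjxjjxj

Each term is the previous one with jxj appended.
From TTTjxjjxjjxjjxj, 3 further steps: TTTjxjjxjjxjjxj → TTTjxjjxjjxjjxjjxj → TTTjxjjxjjxjjxjjxjjxj → (answer).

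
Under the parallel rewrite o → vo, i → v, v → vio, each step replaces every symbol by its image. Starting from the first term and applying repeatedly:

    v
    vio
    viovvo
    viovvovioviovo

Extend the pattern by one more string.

viovvovioviovoviovvoviovvoviovo

Replace each of the 14 characters of viovvovioviovo in place — vio v vo vio vio vo vio v vo vio v vo vio vo — and concatenate.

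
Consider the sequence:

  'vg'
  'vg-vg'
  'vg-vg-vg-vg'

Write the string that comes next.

Each string is two copies of the previous one joined by '-'.
So the next term is two copies of vg-vg-vg-vg with '-' between the halves.

vg-vg-vg-vg-vg-vg-vg-vg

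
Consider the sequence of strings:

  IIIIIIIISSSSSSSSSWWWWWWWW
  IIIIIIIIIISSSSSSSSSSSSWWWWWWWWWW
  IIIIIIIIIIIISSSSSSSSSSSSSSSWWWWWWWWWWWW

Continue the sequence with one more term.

Term n consists of 2n+2 I's, followed by 3n S's, followed by 2n+2 W's, where the shown terms are n = 3, 4, 5.
For the next term, n = 6, so the run lengths are 14, 18, 14.

IIIIIIIIIIIIIISSSSSSSSSSSSSSSSSSWWWWWWWWWWWWWW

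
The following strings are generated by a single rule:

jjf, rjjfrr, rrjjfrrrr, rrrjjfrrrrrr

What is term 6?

rrrrrjjfrrrrrrrrrr

s(k+1) = r·s(k)·rr, so each term gains r as a prefix and rr as a suffix.
From rrrjjfrrrrrr, 2 further steps: rrrjjfrrrrrr → rrrrjjfrrrrrrrr → (answer).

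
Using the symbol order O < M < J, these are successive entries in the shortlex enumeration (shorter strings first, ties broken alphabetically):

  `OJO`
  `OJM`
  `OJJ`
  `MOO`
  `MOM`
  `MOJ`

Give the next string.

Treat MOJ as a base-3 numeral over the given alphabet and add one, carrying through any trailing J's.

MMO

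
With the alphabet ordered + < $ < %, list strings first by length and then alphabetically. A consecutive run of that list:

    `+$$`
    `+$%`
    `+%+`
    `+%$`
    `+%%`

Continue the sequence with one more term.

The successor of +%% increments the rightmost position that isn't already % and resets every position after it to +.

$++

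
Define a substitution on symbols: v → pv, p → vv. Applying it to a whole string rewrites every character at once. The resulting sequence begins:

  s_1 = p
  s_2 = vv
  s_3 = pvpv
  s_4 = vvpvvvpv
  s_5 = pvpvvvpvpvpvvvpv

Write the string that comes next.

Rewriting the 16 symbols of pvpvvvpvpvpvvvpv one by one yields vv pv vv pv pv pv vv pv vv pv vv pv pv pv vv pv; concatenated:

vvpvvvpvpvpvvvpvvvpvvvpvpvpvvvpv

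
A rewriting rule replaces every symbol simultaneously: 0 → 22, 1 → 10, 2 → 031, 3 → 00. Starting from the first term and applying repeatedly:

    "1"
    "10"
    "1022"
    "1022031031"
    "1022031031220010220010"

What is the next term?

10220310312200102200100310312222102203103122221022

Replace each of the 22 characters of 1022031031220010220010 in place — 10 22 031 031 22 00 10 22 00 10 031 031 22 22 10 22 031 031 22 22 10 22 — and concatenate.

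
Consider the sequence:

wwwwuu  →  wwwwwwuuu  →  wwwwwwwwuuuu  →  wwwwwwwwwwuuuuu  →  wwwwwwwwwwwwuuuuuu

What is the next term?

Reading off run lengths: w runs 4, 6, 8, 10, 12; u runs 2, 3, 4, 5, 6 — each is linear in n, where the shown terms are n = 2, 3, 4, 5, 6.
At n = 7 the blocks have lengths 14, 7.

wwwwwwwwwwwwwwuuuuuuu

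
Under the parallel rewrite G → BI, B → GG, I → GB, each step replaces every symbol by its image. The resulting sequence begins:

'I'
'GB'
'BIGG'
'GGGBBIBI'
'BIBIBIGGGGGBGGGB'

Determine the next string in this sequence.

φ(BIBIBIGGGGGBGGGB) expands symbol-by-symbol to GG GB GG GB GG GB BI BI BI BI BI GG BI BI BI GG; joining the 16 pieces gives the next term.

GGGBGGGBGGGBBIBIBIBIBIGGBIBIBIGG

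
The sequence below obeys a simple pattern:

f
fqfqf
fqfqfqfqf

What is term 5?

fqfqfqfqfqfqfqfqf

Every step adds fq to the front and qf to the end of the previous string.
From fqfqfqfqf, 2 further steps: fqfqfqfqf → fqfqfqfqfqfqf → (answer).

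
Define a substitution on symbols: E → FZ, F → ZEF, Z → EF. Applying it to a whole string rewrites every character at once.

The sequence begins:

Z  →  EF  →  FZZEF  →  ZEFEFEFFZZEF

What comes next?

Apply φ to ZEFEFEFFZZEF symbol by symbol: Z→EF, E→FZ, F→ZEF, E→FZ, F→ZEF, E→FZ, F→ZEF, F→ZEF, Z→EF, Z→EF, E→FZ, F→ZEF; joined: EF FZ ZEF FZ ZEF FZ ZEF ZEF EF EF FZ ZEF.

EFFZZEFFZZEFFZZEFZEFEFEFFZZEF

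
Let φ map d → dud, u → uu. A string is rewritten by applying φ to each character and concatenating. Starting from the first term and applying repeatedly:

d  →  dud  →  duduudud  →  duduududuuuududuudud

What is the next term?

Rewriting the 20 symbols of duduududuuuududuudud one by one yields dud uu dud uu uu dud uu dud uu uu uu uu dud uu dud uu uu dud uu dud; concatenated:

duduududuuuududuududuuuuuuuududuududuuuududuudud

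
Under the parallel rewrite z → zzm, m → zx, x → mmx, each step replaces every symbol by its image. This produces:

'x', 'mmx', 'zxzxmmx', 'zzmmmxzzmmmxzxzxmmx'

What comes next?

Applying the rule to each of the 19 symbols of zzmmmxzzmmmxzxzxmmx gives the pieces zzm zzm zx zx zx mmx zzm zzm zx zx zx mmx zzm mmx zzm mmx zx zx mmx, which concatenate to the answer.

zzmzzmzxzxzxmmxzzmzzmzxzxzxmmxzzmmmxzzmmmxzxzxmmx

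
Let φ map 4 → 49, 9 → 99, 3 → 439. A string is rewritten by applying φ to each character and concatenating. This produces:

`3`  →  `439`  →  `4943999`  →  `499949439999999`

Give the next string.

4999999949994943999999999999999

Applying the rule to each of the 15 symbols of 499949439999999 gives the pieces 49 99 99 99 49 99 49 439 99 99 99 99 99 99 99, which concatenate to the answer.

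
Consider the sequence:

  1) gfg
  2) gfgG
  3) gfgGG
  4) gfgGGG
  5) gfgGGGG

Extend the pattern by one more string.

Each term is the previous one with G appended.
Applying this once more to gfgGGGG:

gfgGGGGG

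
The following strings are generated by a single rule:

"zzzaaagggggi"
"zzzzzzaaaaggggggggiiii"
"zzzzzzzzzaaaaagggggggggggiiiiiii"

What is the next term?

Term n consists of 3n z's, followed by n+2 a's, followed by 3n+2 g's, followed by 3n-2 i's (n = 1, 2, …).
At n = 4 the blocks have lengths 12, 6, 14, 10.

zzzzzzzzzzzzaaaaaaggggggggggggggiiiiiiiiii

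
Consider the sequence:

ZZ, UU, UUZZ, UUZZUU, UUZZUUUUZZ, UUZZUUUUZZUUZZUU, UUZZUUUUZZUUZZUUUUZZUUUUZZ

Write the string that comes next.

From term 3 onward, concatenate the last term with the second-to-last: UU·ZZ = UUZZ, UUZZ·UU = UUZZUU, …
So term 8 is UUZZUUUUZZUUZZUUUUZZUUUUZZ·UUZZUUUUZZUUZZUU.

UUZZUUUUZZUUZZUUUUZZUUUUZZUUZZUUUUZZUUZZUU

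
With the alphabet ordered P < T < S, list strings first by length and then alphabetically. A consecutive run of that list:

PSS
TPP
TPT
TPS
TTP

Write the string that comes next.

TTT

The successor of TTP increments the rightmost position that isn't already S and resets every position after it to P.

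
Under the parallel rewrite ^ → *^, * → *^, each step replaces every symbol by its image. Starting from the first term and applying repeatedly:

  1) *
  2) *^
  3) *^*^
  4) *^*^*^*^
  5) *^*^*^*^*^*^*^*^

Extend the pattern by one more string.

*^*^*^*^*^*^*^*^*^*^*^*^*^*^*^*^

Applying the rule to each of the 16 symbols of *^*^*^*^*^*^*^*^ gives the pieces *^ *^ *^ *^ *^ *^ *^ *^ *^ *^ *^ *^ *^ *^ *^ *^, which concatenate to the answer.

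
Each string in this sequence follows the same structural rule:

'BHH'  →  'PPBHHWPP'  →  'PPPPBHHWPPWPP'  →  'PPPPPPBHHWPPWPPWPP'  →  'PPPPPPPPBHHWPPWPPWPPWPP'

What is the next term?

s(k+1) = PP·s(k)·WPP, so each term gains PP as a prefix and WPP as a suffix.
Applying this once more to PPPPPPPPBHHWPPWPPWPPWPP:

PPPPPPPPPPBHHWPPWPPWPPWPPWPP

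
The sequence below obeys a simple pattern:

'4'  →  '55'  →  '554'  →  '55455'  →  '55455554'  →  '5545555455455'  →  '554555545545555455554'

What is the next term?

This is a Fibonacci-style word recurrence s(k) = s(k−1)·s(k−2): e.g. 55·4 = 554.
The next term joins 554555545545555455554 and 5545555455455.

5545555455455554555545545555455455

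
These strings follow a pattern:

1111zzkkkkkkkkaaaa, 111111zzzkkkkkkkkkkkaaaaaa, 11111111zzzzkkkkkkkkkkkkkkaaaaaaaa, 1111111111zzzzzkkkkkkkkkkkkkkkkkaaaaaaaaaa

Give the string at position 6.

The n-th term is 2n 1's then n z's then 3n+2 k's then 2n a's, where the shown terms are n = 2, 3, 4, 5.
For term 6, n = 7, so the run lengths are 14, 7, 23, 14.

11111111111111zzzzzzzkkkkkkkkkkkkkkkkkkkkkkkaaaaaaaaaaaaaa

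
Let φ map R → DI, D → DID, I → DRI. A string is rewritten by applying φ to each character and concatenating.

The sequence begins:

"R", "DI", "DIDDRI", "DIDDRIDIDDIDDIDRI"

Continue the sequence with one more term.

DIDDRIDIDDIDDIDRIDIDDRIDIDDIDDRIDIDDIDDRIDIDDIDRI

φ(DIDDRIDIDDIDDIDRI) expands symbol-by-symbol to DID DRI DID DID DI DRI DID DRI DID DID DRI DID DID DRI DID DI DRI; joining the 17 pieces gives the next term.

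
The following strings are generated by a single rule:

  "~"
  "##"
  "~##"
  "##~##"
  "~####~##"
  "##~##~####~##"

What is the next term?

Each term (from the third on) is the two preceding terms concatenated in order: term 3 = ~·## = ~##.
Continuing: ~####~## · ##~##~####~## gives term 7.

~####~####~##~####~##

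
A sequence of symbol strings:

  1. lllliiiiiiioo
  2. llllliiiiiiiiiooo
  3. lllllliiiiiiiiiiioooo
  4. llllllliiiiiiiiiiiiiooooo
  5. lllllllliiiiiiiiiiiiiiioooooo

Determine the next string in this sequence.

llllllllliiiiiiiiiiiiiiiiiooooooo

Term n consists of n+2 l's, followed by 2n+3 i's, followed by n o's, where the shown terms are n = 2, 3, 4, 5, 6.
Setting n = 7 gives 9, 17, 7 characters in each block.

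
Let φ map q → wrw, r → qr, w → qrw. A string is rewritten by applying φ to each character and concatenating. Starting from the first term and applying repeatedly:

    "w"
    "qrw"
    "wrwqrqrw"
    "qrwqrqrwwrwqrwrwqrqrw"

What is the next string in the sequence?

Replace each of the 21 characters of qrwqrqrwwrwqrwrwqrqrw in place — wrw qr qrw wrw qr wrw qr qrw qrw qr qrw wrw qr qrw qr qrw wrw qr wrw qr qrw — and concatenate.

wrwqrqrwwrwqrwrwqrqrwqrwqrqrwwrwqrqrwqrqrwwrwqrwrwqrqrw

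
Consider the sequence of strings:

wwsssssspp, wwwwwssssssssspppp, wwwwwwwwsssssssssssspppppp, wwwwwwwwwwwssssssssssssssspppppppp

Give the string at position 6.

Each string has the form w^{3n-1} s^{3n+3} p^{2n} (n = 1, 2, …).
Setting n = 6 gives 17, 21, 12 characters in each block.

wwwwwwwwwwwwwwwwwssssssssssssssssssssspppppppppppp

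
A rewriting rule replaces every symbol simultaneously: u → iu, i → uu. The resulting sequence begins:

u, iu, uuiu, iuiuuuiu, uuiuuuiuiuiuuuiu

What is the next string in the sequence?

Applying the rule to each of the 16 symbols of uuiuuuiuiuiuuuiu gives the pieces iu iu uu iu iu iu uu iu uu iu uu iu iu iu uu iu, which concatenate to the answer.

iuiuuuiuiuiuuuiuuuiuuuiuiuiuuuiu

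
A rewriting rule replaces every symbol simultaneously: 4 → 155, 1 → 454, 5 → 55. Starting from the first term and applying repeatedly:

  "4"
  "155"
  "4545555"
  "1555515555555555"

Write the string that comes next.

Rewriting the 16 symbols of 1555515555555555 one by one yields 454 55 55 55 55 454 55 55 55 55 55 55 55 55 55 55; concatenated:

4545555555545455555555555555555555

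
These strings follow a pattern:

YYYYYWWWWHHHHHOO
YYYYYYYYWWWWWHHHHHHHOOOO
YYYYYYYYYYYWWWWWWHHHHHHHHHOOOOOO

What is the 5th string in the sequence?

Each string has the form Y^{3n+2} W^{n+3} H^{2n+3} O^{2n} (n = 1, 2, …).
For term 5, n = 5, so the run lengths are 17, 8, 13, 10.

YYYYYYYYYYYYYYYYYWWWWWWWWHHHHHHHHHHHHHOOOOOOOOOO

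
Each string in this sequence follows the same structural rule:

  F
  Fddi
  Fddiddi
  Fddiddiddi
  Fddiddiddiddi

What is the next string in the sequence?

Every step adds ddi to the end: s(k+1) = s(k)·ddi.
Applying this once more to Fddiddiddiddi:

Fddiddiddiddiddi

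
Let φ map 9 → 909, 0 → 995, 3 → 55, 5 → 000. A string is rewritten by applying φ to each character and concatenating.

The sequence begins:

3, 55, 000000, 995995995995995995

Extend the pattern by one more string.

Replace each of the 18 characters of 995995995995995995 in place — 909 909 000 909 909 000 909 909 000 909 909 000 909 909 000 909 909 000 — and concatenate.

909909000909909000909909000909909000909909000909909000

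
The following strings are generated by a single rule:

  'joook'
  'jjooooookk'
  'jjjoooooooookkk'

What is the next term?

jjjjooooooooooookkkk

Reading off run lengths: j runs 1, 2, 3; o runs 3, 6, 9; k runs 1, 2, 3 — each is linear in n (n = 1, 2, …).
At n = 4 the blocks have lengths 4, 12, 4.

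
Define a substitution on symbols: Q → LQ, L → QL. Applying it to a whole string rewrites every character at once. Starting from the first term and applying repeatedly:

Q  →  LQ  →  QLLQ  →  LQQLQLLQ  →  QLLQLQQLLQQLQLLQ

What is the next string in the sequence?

Rewriting the 16 symbols of QLLQLQQLLQQLQLLQ one by one yields LQ QL QL LQ QL LQ LQ QL QL LQ LQ QL LQ QL QL LQ; concatenated:

LQQLQLLQQLLQLQQLQLLQLQQLLQQLQLLQ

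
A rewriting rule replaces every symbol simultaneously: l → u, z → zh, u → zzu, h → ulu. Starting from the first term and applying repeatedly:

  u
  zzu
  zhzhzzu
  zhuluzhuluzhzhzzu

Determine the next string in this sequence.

φ(zhuluzhuluzhzhzzu) expands symbol-by-symbol to zh ulu zzu u zzu zh ulu zzu u zzu zh ulu zh ulu zh zh zzu; joining the 17 pieces gives the next term.

zhuluzzuuzzuzhuluzzuuzzuzhuluzhuluzhzhzzu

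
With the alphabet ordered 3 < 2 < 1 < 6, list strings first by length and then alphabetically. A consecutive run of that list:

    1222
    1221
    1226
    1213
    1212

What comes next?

Treat 1212 as a base-4 numeral over the given alphabet and add one, carrying through any trailing 6's.

1211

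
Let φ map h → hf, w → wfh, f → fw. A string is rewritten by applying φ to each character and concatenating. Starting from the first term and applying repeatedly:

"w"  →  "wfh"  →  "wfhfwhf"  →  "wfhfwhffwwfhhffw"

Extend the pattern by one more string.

wfhfwhffwwfhhffwfwwfhwfhfwhfhffwfwwfh

Applying the rule to each of the 16 symbols of wfhfwhffwwfhhffw gives the pieces wfh fw hf fw wfh hf fw fw wfh wfh fw hf hf fw fw wfh, which concatenate to the answer.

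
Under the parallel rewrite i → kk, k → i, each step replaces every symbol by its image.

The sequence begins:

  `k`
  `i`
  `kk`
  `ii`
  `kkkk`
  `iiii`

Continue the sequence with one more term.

Expanding iiii: i→kk, i→kk, i→kk, i→kk. Concatenated: kk kk kk kk.

kkkkkkkk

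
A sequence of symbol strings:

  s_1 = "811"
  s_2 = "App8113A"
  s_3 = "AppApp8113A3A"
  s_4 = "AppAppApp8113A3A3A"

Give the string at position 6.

AppAppAppAppApp8113A3A3A3A3A

Each term wraps the previous one in App on the left and 3A on the right.
From AppAppApp8113A3A3A, 2 further steps: AppAppApp8113A3A3A → AppAppAppApp8113A3A3A3A → (answer).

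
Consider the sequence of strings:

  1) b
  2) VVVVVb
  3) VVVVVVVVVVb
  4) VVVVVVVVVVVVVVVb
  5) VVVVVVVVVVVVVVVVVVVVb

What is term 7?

VVVVVVVVVVVVVVVVVVVVVVVVVVVVVVb

The strings grow by a fixed prefix VVVVV each time.
From VVVVVVVVVVVVVVVVVVVVb, 2 further steps: VVVVVVVVVVVVVVVVVVVVb → VVVVVVVVVVVVVVVVVVVVVVVVVb → (answer).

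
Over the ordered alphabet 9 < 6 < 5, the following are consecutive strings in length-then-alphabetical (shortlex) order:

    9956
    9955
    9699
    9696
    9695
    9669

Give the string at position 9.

9659

Advancing 3 positions from 9669 through 9669 → 9666 → 9665 reaches term 9.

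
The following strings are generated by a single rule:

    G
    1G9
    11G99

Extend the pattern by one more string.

Each term wraps the previous one in 1 on the left and 9 on the right.
Applying this once more to 11G99:

111G999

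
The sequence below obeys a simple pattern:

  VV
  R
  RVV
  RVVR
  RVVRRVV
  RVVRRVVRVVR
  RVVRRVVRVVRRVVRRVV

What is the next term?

RVVRRVVRVVRRVVRRVVRVVRRVVRVVR

This is a Fibonacci-style word recurrence s(k) = s(k−1)·s(k−2): e.g. R·VV = RVV.
So term 8 is RVVRRVVRVVRRVVRRVV·RVVRRVVRVVR.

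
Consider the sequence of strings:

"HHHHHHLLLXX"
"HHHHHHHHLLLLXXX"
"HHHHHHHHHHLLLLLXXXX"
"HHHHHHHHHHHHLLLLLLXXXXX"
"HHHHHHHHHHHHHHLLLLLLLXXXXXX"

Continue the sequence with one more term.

The n-th term is 2n H's then n L's then n-1 X's, where the shown terms are n = 3, 4, 5, 6, 7.
At n = 8 the blocks have lengths 16, 8, 7.

HHHHHHHHHHHHHHHHLLLLLLLLXXXXXXX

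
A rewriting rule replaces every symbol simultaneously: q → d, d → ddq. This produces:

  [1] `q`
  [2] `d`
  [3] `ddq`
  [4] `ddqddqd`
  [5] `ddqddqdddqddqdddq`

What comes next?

Rewriting the 17 symbols of ddqddqdddqddqdddq one by one yields ddq ddq d ddq ddq d ddq ddq ddq d ddq ddq d ddq ddq ddq d; concatenated:

ddqddqdddqddqdddqddqddqdddqddqdddqddqddqd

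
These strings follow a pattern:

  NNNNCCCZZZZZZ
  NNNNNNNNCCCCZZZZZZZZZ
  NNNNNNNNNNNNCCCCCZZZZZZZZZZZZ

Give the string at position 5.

Each string has the form N^{4n} C^{n+2} Z^{3n+3} (n = 1, 2, …).
For term 5, n = 5, so the run lengths are 20, 7, 18.

NNNNNNNNNNNNNNNNNNNNCCCCCCCZZZZZZZZZZZZZZZZZZ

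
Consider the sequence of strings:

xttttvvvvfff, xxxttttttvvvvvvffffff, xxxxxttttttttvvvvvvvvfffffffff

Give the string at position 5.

The n-th term is 2n-1 x's then 2n+2 t's then 2n+2 v's then 3n f's (n = 1, 2, …).
For term 5, n = 5, so the run lengths are 9, 12, 12, 15.

xxxxxxxxxttttttttttttvvvvvvvvvvvvfffffffffffffff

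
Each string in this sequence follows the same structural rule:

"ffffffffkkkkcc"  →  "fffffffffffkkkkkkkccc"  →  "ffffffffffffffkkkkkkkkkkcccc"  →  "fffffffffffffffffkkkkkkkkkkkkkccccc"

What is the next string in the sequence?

ffffffffffffffffffffkkkkkkkkkkkkkkkkcccccc

Reading off run lengths: f runs 8, 11, 14, 17; k runs 4, 7, 10, 13; c runs 2, 3, 4, 5 — each is linear in n, where the shown terms are n = 2, 3, 4, 5.
Setting n = 6 gives 20, 16, 6 characters in each block.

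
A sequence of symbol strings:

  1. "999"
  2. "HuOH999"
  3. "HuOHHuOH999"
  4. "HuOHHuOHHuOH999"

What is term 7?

HuOHHuOHHuOHHuOHHuOHHuOH999

Each term is the previous one with HuOH prepended.
From HuOHHuOHHuOH999, 3 further steps: HuOHHuOHHuOH999 → HuOHHuOHHuOHHuOH999 → HuOHHuOHHuOHHuOHHuOH999 → (answer).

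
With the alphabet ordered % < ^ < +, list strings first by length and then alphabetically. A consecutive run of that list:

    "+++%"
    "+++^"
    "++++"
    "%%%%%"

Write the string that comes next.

%%%%^

Find the rightmost character of %%%%% below +, bump it to the next letter, and reset everything to its right to %.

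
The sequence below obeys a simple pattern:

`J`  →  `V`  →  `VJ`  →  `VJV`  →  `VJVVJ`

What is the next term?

VJVVJVJV

This is a Fibonacci-style word recurrence s(k) = s(k−1)·s(k−2): e.g. V·J = VJ.
Continuing: VJVVJ · VJV gives term 6.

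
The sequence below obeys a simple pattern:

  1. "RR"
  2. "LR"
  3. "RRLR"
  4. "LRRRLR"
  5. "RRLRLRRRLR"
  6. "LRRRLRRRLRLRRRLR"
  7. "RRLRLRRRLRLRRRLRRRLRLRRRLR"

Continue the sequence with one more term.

LRRRLRRRLRLRRRLRRRLRLRRRLRLRRRLRRRLRLRRRLR

Each term (from the third on) is the two preceding terms concatenated in order: term 3 = RR·LR = RRLR.
The next term joins LRRRLRRRLRLRRRLR and RRLRLRRRLRLRRRLRRRLRLRRRLR.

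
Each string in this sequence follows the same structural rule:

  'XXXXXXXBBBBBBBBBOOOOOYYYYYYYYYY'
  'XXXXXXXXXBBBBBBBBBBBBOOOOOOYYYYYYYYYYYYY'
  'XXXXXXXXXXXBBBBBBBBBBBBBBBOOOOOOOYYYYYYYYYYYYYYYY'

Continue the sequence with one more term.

XXXXXXXXXXXXXBBBBBBBBBBBBBBBBBBOOOOOOOOYYYYYYYYYYYYYYYYYYY

Term n consists of 2n+1 X's, followed by 3n B's, followed by n+2 O's, followed by 3n+1 Y's, where the shown terms are n = 3, 4, 5.
At n = 6 the blocks have lengths 13, 18, 8, 19.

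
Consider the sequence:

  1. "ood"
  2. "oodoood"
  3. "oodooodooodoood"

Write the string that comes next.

s(k+1) = s(k)·o·s(k) — each term doubles the last with 'o' between the halves.
One more doubling of oodooodooodoood gives the answer.

oodooodooodooodooodooodooodoood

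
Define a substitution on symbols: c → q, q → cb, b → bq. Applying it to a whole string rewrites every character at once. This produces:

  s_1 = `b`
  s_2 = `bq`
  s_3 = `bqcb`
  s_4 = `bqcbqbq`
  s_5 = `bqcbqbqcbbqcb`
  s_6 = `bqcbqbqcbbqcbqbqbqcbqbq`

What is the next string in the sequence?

bqcbqbqcbbqcbqbqbqcbqbqcbbqcbbqcbqbqcbbqcb

Replace each of the 23 characters of bqcbqbqcbbqcbqbqbqcbqbq in place — bq cb q bq cb bq cb q bq bq cb q bq cb bq cb bq cb q bq cb bq cb — and concatenate.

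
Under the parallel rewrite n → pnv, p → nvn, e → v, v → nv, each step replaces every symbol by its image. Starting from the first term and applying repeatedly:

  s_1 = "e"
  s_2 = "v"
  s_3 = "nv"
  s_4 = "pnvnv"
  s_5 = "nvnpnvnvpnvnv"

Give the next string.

pnvnvpnvnvnpnvnvpnvnvnvnpnvnvpnvnv

Replace each of the 13 characters of nvnpnvnvpnvnv in place — pnv nv pnv nvn pnv nv pnv nv nvn pnv nv pnv nv — and concatenate.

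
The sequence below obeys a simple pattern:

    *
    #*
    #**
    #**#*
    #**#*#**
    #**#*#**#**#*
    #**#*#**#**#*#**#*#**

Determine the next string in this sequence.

#**#*#**#**#*#**#*#**#**#*#**#**#*

Each term (from the third on) is the previous term followed by the one before it: term 3 = #*·* = #**.
Continuing: #**#*#**#**#*#**#*#** · #**#*#**#**#* gives term 8.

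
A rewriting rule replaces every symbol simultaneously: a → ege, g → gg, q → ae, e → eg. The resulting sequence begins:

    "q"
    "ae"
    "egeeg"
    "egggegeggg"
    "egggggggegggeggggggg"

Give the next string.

Rewriting the 20 symbols of egggggggegggeggggggg one by one yields eg gg gg gg gg gg gg gg eg gg gg gg eg gg gg gg gg gg gg gg; concatenated:

egggggggggggggggegggggggeggggggggggggggg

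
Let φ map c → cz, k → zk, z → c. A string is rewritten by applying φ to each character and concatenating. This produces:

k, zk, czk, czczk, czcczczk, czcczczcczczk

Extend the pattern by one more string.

Rewriting the 13 symbols of czcczczcczczk one by one yields cz c cz cz c cz c cz cz c cz c zk; concatenated:

czcczczcczcczczcczczk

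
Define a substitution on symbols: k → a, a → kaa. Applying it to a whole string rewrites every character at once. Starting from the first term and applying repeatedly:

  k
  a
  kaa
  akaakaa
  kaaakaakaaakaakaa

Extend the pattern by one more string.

Rewriting the 17 symbols of kaaakaakaaakaakaa one by one yields a kaa kaa kaa a kaa kaa a kaa kaa kaa a kaa kaa a kaa kaa; concatenated:

akaakaakaaakaakaaakaakaakaaakaakaaakaakaa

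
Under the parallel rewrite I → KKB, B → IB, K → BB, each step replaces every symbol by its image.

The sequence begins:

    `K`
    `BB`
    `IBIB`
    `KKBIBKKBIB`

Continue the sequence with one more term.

BBBBIBKKBIBBBBBIBKKBIB

Expanding KKBIBKKBIB: K→BB, K→BB, B→IB, I→KKB, B→IB, K→BB, K→BB, B→IB, I→KKB, B→IB. Concatenated: BB BB IB KKB IB BB BB IB KKB IB.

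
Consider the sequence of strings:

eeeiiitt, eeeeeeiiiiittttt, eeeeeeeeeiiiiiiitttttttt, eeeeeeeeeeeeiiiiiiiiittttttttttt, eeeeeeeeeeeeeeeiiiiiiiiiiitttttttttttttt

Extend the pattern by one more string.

eeeeeeeeeeeeeeeeeeiiiiiiiiiiiiittttttttttttttttt

Term n consists of 3n e's, followed by 2n+1 i's, followed by 3n-1 t's (n = 1, 2, …).
At n = 6 the blocks have lengths 18, 13, 17.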